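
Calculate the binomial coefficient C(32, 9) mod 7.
3

Using Lucas' theorem:
Write n=32 and k=9 in base 7:
n in base 7: [4, 4]
k in base 7: [1, 2]
C(32,9) mod 7 = ∏ C(n_i, k_i) mod 7
Digit binomials (mod 7): C(4,1) = 4; C(4,2) = 6
Product: 4 × 6 = 24 ≡ 3 (mod 7)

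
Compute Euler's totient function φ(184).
88

184 = 2^3 × 23
φ(n) = n × ∏(1 - 1/p) for each prime p dividing n
φ(184) = 184 × (1 - 1/2) × (1 - 1/23) = 88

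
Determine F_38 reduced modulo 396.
197

Matrix identity: Q^n = [[F_(n+1), F_n], [F_n, F_(n-1)]] with Q = [[1,1],[1,0]].
n = 38 = 100110₂. Square-and-multiply, entries mod 396:
Q^1 = [[1,1],[1,0]]
Q^2 = (Q^1)² = [[2,1],[1,1]]
Q^4 = (Q^2)² = [[5,3],[3,2]]
Q^9 = (Q^4)²·Q = [[55,34],[34,21]]
Q^19 = (Q^9)²·Q = [[33,221],[221,208]]
Q^38 = (Q^19)² = [[34,197],[197,233]]
F_38 mod 396 = Q^38[0][1] = 197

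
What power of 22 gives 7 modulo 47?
16

Baby-step giant-step with step n = ⌈√47⌉ = 7.
Baby steps 22^j mod 47 (j:value) for j=0..6: 0:1, 1:22, 2:14, 3:26, 4:8, 5:35, 6:18.
Giant-step multiplier: 22^(-7) ≡ 22^(46-7) = 22^39 ≡ 40 (mod 47).
Giant steps γ_i = 7·40^i mod 47: γ_0=7, γ_1=45, γ_2=14 (in table at j=2).
x = i·n + j = 2·7 + 2 = 16.
Check: 22^16 ≡ 7 (mod 47).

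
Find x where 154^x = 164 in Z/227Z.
81

Baby-step giant-step with step n = ⌈√227⌉ = 16.
Baby steps 154^j mod 227 (j:value) for j=0..15: 0:1, 1:154, 2:108, 3:61, 4:87, 5:5, 6:89, 7:86, 8:78, 9:208, 10:25, 11:218, 12:203, 13:163, 14:132, 15:125.
Giant-step multiplier: 154^(-16) ≡ 154^(226-16) = 154^210 ≡ 116 (mod 227).
Giant steps γ_i = 164·116^i mod 227: γ_0=164, γ_1=183, γ_2=117, γ_3=179, γ_4=107, γ_5=154 (in table at j=1).
x = i·n + j = 5·16 + 1 = 81.
Check: 154^81 ≡ 164 (mod 227).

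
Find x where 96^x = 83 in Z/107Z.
78

Baby-step giant-step with step n = ⌈√107⌉ = 11.
Baby steps 96^j mod 107 (j:value) for j=0..10: 0:1, 1:96, 2:14, 3:60, 4:89, 5:91, 6:69, 7:97, 8:3, 9:74, 10:42.
Giant-step multiplier: 96^(-11) ≡ 96^(106-11) = 96^95 ≡ 22 (mod 107).
Giant steps γ_i = 83·22^i mod 107: γ_0=83, γ_1=7, γ_2=47, γ_3=71, γ_4=64, γ_5=17, γ_6=53, γ_7=96 (in table at j=1).
x = i·n + j = 7·11 + 1 = 78.
Check: 96^78 ≡ 83 (mod 107).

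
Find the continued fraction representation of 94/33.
[2; 1, 5, 1, 1, 2]

Euclidean algorithm steps:
94 = 2 × 33 + 28
33 = 1 × 28 + 5
28 = 5 × 5 + 3
5 = 1 × 3 + 2
3 = 1 × 2 + 1
2 = 2 × 1 + 0
Continued fraction: [2; 1, 5, 1, 1, 2]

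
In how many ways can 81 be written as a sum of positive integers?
18004327

p(n) counts ways to write n as a sum of positive integers (order ignored).
Euler's pentagonal recurrence: p(k) = p(k-1) + p(k-2) - p(k-5) - p(k-7) + p(k-12) + p(k-15) - ... (offsets j(3j∓1)/2, signs ++--, p(0)=1, p(<0)=0).
DP table for k = 0..80: p(0)=1, p(1)=1, p(2)=2, p(3)=3, p(4)=5, p(5)=7, p(6)=11, p(7)=15, p(8)=22, p(9)=30, p(10)=42, p(11)=56, p(12)=77, p(13)=101, p(14)=135, p(15)=176, p(16)=231, p(17)=297, p(18)=385, p(19)=490, p(20)=627, p(21)=792, p(22)=1002, p(23)=1255, p(24)=1575, p(25)=1958, p(26)=2436, p(27)=3010, p(28)=3718, p(29)=4565, p(30)=5604, p(31)=6842, p(32)=8349, p(33)=10143, p(34)=12310, p(35)=14883, p(36)=17977, p(37)=21637, p(38)=26015, p(39)=31185, p(40)=37338, p(41)=44583, p(42)=53174, p(43)=63261, p(44)=75175, p(45)=89134, p(46)=105558, p(47)=124754, p(48)=147273, p(49)=173525, p(50)=204226, p(51)=239943, p(52)=281589, p(53)=329931, p(54)=386155, p(55)=451276, p(56)=526823, p(57)=614154, p(58)=715220, p(59)=831820, p(60)=966467, p(61)=1121505, p(62)=1300156, p(63)=1505499, p(64)=1741630, p(65)=2012558, p(66)=2323520, p(67)=2679689, p(68)=3087735, p(69)=3554345, p(70)=4087968, p(71)=4697205, p(72)=5392783, p(73)=6185689, p(74)=7089500, p(75)=8118264, p(76)=9289091, p(77)=10619863, p(78)=12132164, p(79)=13848650, p(80)=15796476.
Final step: p(81) = p(80) + p(79) - p(76) - p(74) + p(69) + p(66) - p(59) - p(55) + p(46) + p(41) - p(30) - p(24) + p(11) + p(4)
= 15796476 + 13848650 - 9289091 - 7089500 + 3554345 + 2323520 - 831820 - 451276 + 105558 + 44583 - 5604 - 1575 + 56 + 5
= 18004327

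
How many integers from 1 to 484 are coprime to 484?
220

484 = 2^2 × 11^2
φ(n) = n × ∏(1 - 1/p) for each prime p dividing n
φ(484) = 484 × (1 - 1/2) × (1 - 1/11) = 220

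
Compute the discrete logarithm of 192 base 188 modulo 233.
195

Baby-step giant-step with step n = ⌈√233⌉ = 16.
Baby steps 188^j mod 233 (j:value) for j=0..15: 0:1, 1:188, 2:161, 3:211, 4:58, 5:186, 6:18, 7:122, 8:102, 9:70, 10:112, 11:86, 12:91, 13:99, 14:205, 15:95.
Giant-step multiplier: 188^(-16) ≡ 188^(232-16) = 188^216 ≡ 23 (mod 233).
Giant steps γ_i = 192·23^i mod 233: γ_0=192, γ_1=222, γ_2=213, γ_3=6, γ_4=138, γ_5=145, γ_6=73, γ_7=48, γ_8=172, γ_9=228, γ_10=118, γ_11=151, γ_12=211 (in table at j=3).
x = i·n + j = 12·16 + 3 = 195.
Check: 188^195 ≡ 192 (mod 233).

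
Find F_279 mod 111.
100

Matrix identity: Q^n = [[F_(n+1), F_n], [F_n, F_(n-1)]] with Q = [[1,1],[1,0]].
n = 279 = 100010111₂. Square-and-multiply, entries mod 111:
Q^1 = [[1,1],[1,0]]
Q^2 = (Q^1)² = [[2,1],[1,1]]
Q^4 = (Q^2)² = [[5,3],[3,2]]
Q^8 = (Q^4)² = [[34,21],[21,13]]
Q^17 = (Q^8)²·Q = [[31,43],[43,99]]
Q^34 = (Q^17)² = [[35,40],[40,106]]
Q^69 = (Q^34)²·Q = [[29,50],[50,90]]
Q^139 = (Q^69)²·Q = [[78,11],[11,67]]
Q^279 = (Q^139)²·Q = [[30,100],[100,41]]
F_279 mod 111 = Q^279[0][1] = 100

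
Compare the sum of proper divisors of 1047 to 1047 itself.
deficient

Proper divisors of 1047: sum = 1 + 3 + 349 = 353
Since 353 < 1047, 1047 is deficient.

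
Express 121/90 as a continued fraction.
[1; 2, 1, 9, 3]

Euclidean algorithm steps:
121 = 1 × 90 + 31
90 = 2 × 31 + 28
31 = 1 × 28 + 3
28 = 9 × 3 + 1
3 = 3 × 1 + 0
Continued fraction: [1; 2, 1, 9, 3]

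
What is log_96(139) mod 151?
16

Baby-step giant-step with step n = ⌈√151⌉ = 13.
Baby steps 96^j mod 151 (j:value) for j=0..12: 0:1, 1:96, 2:5, 3:27, 4:25, 5:135, 6:125, 7:71, 8:21, 9:53, 10:105, 11:114, 12:72.
Giant-step multiplier: 96^(-13) ≡ 96^(150-13) = 96^137 ≡ 111 (mod 151).
Giant steps γ_i = 139·111^i mod 151: γ_0=139, γ_1=27 (in table at j=3).
x = i·n + j = 1·13 + 3 = 16.
Check: 96^16 ≡ 139 (mod 151).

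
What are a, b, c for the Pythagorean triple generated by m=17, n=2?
(285, 68, 293)

Euclid's formula: a = m² - n², b = 2mn, c = m² + n²
m = 17, n = 2
a = 17² - 2² = 289 - 4 = 285
b = 2 × 17 × 2 = 68
c = 17² + 2² = 289 + 4 = 293
Verification: 285² + 68² = 81225 + 4624 = 85849 = 293² ✓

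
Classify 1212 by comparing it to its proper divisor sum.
abundant

Proper divisors of 1212: sum = 1 + 2 + 3 + 4 + 6 + 12 + 101 + 202 + 303 + 404 + 606 = 1644
Since 1644 > 1212, 1212 is abundant.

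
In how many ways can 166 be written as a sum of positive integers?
189334822579

p(n) counts ways to write n as a sum of positive integers (order ignored).
Euler's pentagonal recurrence: p(k) = p(k-1) + p(k-2) - p(k-5) - p(k-7) + p(k-12) + p(k-15) - ... (offsets j(3j∓1)/2, signs ++--, p(0)=1, p(<0)=0).
DP table for k = 0..165: p(0)=1, p(1)=1, p(2)=2, p(3)=3, p(4)=5, p(5)=7, p(6)=11, p(7)=15, p(8)=22, p(9)=30, p(10)=42, p(11)=56, p(12)=77, p(13)=101, p(14)=135, p(15)=176, p(16)=231, p(17)=297, p(18)=385, p(19)=490, p(20)=627, p(21)=792, p(22)=1002, p(23)=1255, p(24)=1575, p(25)=1958, p(26)=2436, p(27)=3010, p(28)=3718, p(29)=4565, p(30)=5604, p(31)=6842, p(32)=8349, p(33)=10143, p(34)=12310, p(35)=14883, p(36)=17977, p(37)=21637, p(38)=26015, p(39)=31185, p(40)=37338, p(41)=44583, p(42)=53174, p(43)=63261, p(44)=75175, p(45)=89134, p(46)=105558, p(47)=124754, p(48)=147273, p(49)=173525, p(50)=204226, p(51)=239943, p(52)=281589, p(53)=329931, p(54)=386155, p(55)=451276, p(56)=526823, p(57)=614154, p(58)=715220, p(59)=831820, p(60)=966467, p(61)=1121505, p(62)=1300156, p(63)=1505499, p(64)=1741630, p(65)=2012558, p(66)=2323520, p(67)=2679689, p(68)=3087735, p(69)=3554345, p(70)=4087968, p(71)=4697205, p(72)=5392783, p(73)=6185689, p(74)=7089500, p(75)=8118264, p(76)=9289091, p(77)=10619863, p(78)=12132164, p(79)=13848650, p(80)=15796476, p(81)=18004327, p(82)=20506255, p(83)=23338469, p(84)=26543660, p(85)=30167357, p(86)=34262962, p(87)=38887673, p(88)=44108109, p(89)=49995925, p(90)=56634173, p(91)=64112359, p(92)=72533807, p(93)=82010177, p(94)=92669720, p(95)=104651419, p(96)=118114304, p(97)=133230930, p(98)=150198136, p(99)=169229875, p(100)=190569292, p(101)=214481126, p(102)=241265379, p(103)=271248950, p(104)=304801365, p(105)=342325709, p(106)=384276336, p(107)=431149389, p(108)=483502844, p(109)=541946240, p(110)=607163746, p(111)=679903203, p(112)=761002156, p(113)=851376628, p(114)=952050665, p(115)=1064144451, p(116)=1188908248, p(117)=1327710076, p(118)=1482074143, p(119)=1653668665, p(120)=1844349560, p(121)=2056148051, p(122)=2291320912, p(123)=2552338241, p(124)=2841940500, p(125)=3163127352, p(126)=3519222692, p(127)=3913864295, p(128)=4351078600, p(129)=4835271870, p(130)=5371315400, p(131)=5964539504, p(132)=6620830889, p(133)=7346629512, p(134)=8149040695, p(135)=9035836076, p(136)=10015581680, p(137)=11097645016, p(138)=12292341831, p(139)=13610949895, p(140)=15065878135, p(141)=16670689208, p(142)=18440293320, p(143)=20390982757, p(144)=22540654445, p(145)=24908858009, p(146)=27517052599, p(147)=30388671978, p(148)=33549419497, p(149)=37027355200, p(150)=40853235313, p(151)=45060624582, p(152)=49686288421, p(153)=54770336324, p(154)=60356673280, p(155)=66493182097, p(156)=73232243759, p(157)=80630964769, p(158)=88751778802, p(159)=97662728555, p(160)=107438159466, p(161)=118159068427, p(162)=129913904637, p(163)=142798995930, p(164)=156919475295, p(165)=172389800255.
Final step: p(166) = p(165) + p(164) - p(161) - p(159) + p(154) + p(151) - p(144) - p(140) + p(131) + p(126) - p(115) - p(109) + p(96) + p(89) - p(74) - p(66) + p(49) + p(40) - p(21) - p(11)
= 172389800255 + 156919475295 - 118159068427 - 97662728555 + 60356673280 + 45060624582 - 22540654445 - 15065878135 + 5964539504 + 3519222692 - 1064144451 - 541946240 + 118114304 + 49995925 - 7089500 - 2323520 + 173525 + 37338 - 792 - 56
= 189334822579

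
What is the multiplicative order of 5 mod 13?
4

13 is prime, so ord(5) divides φ(13) = 12.
Divisors of 12: 1, 2, 3, 4, 6, 12.
Repeated squaring: 5^1 ≡ 5, 5^2 ≡ 12, 5^4 ≡ 1, 5^8 ≡ 1 (mod 13).
Test 5^d mod 13 for each divisor d in increasing order:
5^1 ≡ 5
5^2 ≡ 12
5^3 = 5^2·5^1 ≡ 8
5^4 ≡ 1  ← first divisor giving 1
The order is 4.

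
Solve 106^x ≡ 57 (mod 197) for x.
163

Baby-step giant-step with step n = ⌈√197⌉ = 15.
Baby steps 106^j mod 197 (j:value) for j=0..14: 0:1, 1:106, 2:7, 3:151, 4:49, 5:72, 6:146, 7:110, 8:37, 9:179, 10:62, 11:71, 12:40, 13:103, 14:83.
Giant-step multiplier: 106^(-15) ≡ 106^(196-15) = 106^181 ≡ 147 (mod 197).
Giant steps γ_i = 57·147^i mod 197: γ_0=57, γ_1=105, γ_2=69, γ_3=96, γ_4=125, γ_5=54, γ_6=58, γ_7=55, γ_8=8, γ_9=191, γ_10=103 (in table at j=13).
x = i·n + j = 10·15 + 13 = 163.
Check: 106^163 ≡ 57 (mod 197).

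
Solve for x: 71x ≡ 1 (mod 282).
143

gcd(71, 282) = 1, so the inverse exists.
Extended Euclidean algorithm on (282, 71):
282 = 3 × 71 + 69  ⟹  69 = (1)·282 + (-3)·71
71 = 1 × 69 + 2  ⟹  2 = (-1)·282 + (4)·71
69 = 34 × 2 + 1  ⟹  1 = (35)·282 + (-139)·71
So (-139)·71 ≡ 1 (mod 282), i.e. 71^(-1) ≡ -139 ≡ 143 (mod 282).
Check: 71 × 143 = 10153 ≡ 1 (mod 282)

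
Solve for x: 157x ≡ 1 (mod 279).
16

gcd(157, 279) = 1, so the inverse exists.
Extended Euclidean algorithm on (279, 157):
279 = 1 × 157 + 122  ⟹  122 = (1)·279 + (-1)·157
157 = 1 × 122 + 35  ⟹  35 = (-1)·279 + (2)·157
122 = 3 × 35 + 17  ⟹  17 = (4)·279 + (-7)·157
35 = 2 × 17 + 1  ⟹  1 = (-9)·279 + (16)·157
So (16)·157 ≡ 1 (mod 279), i.e. 157^(-1) ≡ 16 (mod 279).
Check: 157 × 16 = 2512 ≡ 1 (mod 279)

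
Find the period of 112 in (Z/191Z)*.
190

191 is prime, so ord(112) divides φ(191) = 190.
Divisors of 190: 1, 2, 5, 10, 19, 38, 95, 190.
Repeated squaring: 112^1 ≡ 112, 112^2 ≡ 129, 112^4 ≡ 24, 112^8 ≡ 3, 112^16 ≡ 9, 112^32 ≡ 81, 112^64 ≡ 67, 112^128 ≡ 96 (mod 191).
Test 112^d mod 191 for each divisor d in increasing order:
112^1 ≡ 112
112^2 ≡ 129
112^5 = 112^4·112^1 ≡ 14
112^10 = 112^8·112^2 ≡ 5
112^19 = 112^16·112^2·112^1 ≡ 152
112^38 = 112^32·112^4·112^2 ≡ 184
112^95 = 112^64·112^16·112^8·112^4·112^2·112^1 ≡ 190
112^190 = 112^128·112^32·112^16·112^8·112^4·112^2 ≡ 1  ← first divisor giving 1
The order is 190.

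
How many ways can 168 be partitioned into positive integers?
228204732751

p(n) counts ways to write n as a sum of positive integers (order ignored).
Euler's pentagonal recurrence: p(k) = p(k-1) + p(k-2) - p(k-5) - p(k-7) + p(k-12) + p(k-15) - ... (offsets j(3j∓1)/2, signs ++--, p(0)=1, p(<0)=0).
DP table for k = 0..167: p(0)=1, p(1)=1, p(2)=2, p(3)=3, p(4)=5, p(5)=7, p(6)=11, p(7)=15, p(8)=22, p(9)=30, p(10)=42, p(11)=56, p(12)=77, p(13)=101, p(14)=135, p(15)=176, p(16)=231, p(17)=297, p(18)=385, p(19)=490, p(20)=627, p(21)=792, p(22)=1002, p(23)=1255, p(24)=1575, p(25)=1958, p(26)=2436, p(27)=3010, p(28)=3718, p(29)=4565, p(30)=5604, p(31)=6842, p(32)=8349, p(33)=10143, p(34)=12310, p(35)=14883, p(36)=17977, p(37)=21637, p(38)=26015, p(39)=31185, p(40)=37338, p(41)=44583, p(42)=53174, p(43)=63261, p(44)=75175, p(45)=89134, p(46)=105558, p(47)=124754, p(48)=147273, p(49)=173525, p(50)=204226, p(51)=239943, p(52)=281589, p(53)=329931, p(54)=386155, p(55)=451276, p(56)=526823, p(57)=614154, p(58)=715220, p(59)=831820, p(60)=966467, p(61)=1121505, p(62)=1300156, p(63)=1505499, p(64)=1741630, p(65)=2012558, p(66)=2323520, p(67)=2679689, p(68)=3087735, p(69)=3554345, p(70)=4087968, p(71)=4697205, p(72)=5392783, p(73)=6185689, p(74)=7089500, p(75)=8118264, p(76)=9289091, p(77)=10619863, p(78)=12132164, p(79)=13848650, p(80)=15796476, p(81)=18004327, p(82)=20506255, p(83)=23338469, p(84)=26543660, p(85)=30167357, p(86)=34262962, p(87)=38887673, p(88)=44108109, p(89)=49995925, p(90)=56634173, p(91)=64112359, p(92)=72533807, p(93)=82010177, p(94)=92669720, p(95)=104651419, p(96)=118114304, p(97)=133230930, p(98)=150198136, p(99)=169229875, p(100)=190569292, p(101)=214481126, p(102)=241265379, p(103)=271248950, p(104)=304801365, p(105)=342325709, p(106)=384276336, p(107)=431149389, p(108)=483502844, p(109)=541946240, p(110)=607163746, p(111)=679903203, p(112)=761002156, p(113)=851376628, p(114)=952050665, p(115)=1064144451, p(116)=1188908248, p(117)=1327710076, p(118)=1482074143, p(119)=1653668665, p(120)=1844349560, p(121)=2056148051, p(122)=2291320912, p(123)=2552338241, p(124)=2841940500, p(125)=3163127352, p(126)=3519222692, p(127)=3913864295, p(128)=4351078600, p(129)=4835271870, p(130)=5371315400, p(131)=5964539504, p(132)=6620830889, p(133)=7346629512, p(134)=8149040695, p(135)=9035836076, p(136)=10015581680, p(137)=11097645016, p(138)=12292341831, p(139)=13610949895, p(140)=15065878135, p(141)=16670689208, p(142)=18440293320, p(143)=20390982757, p(144)=22540654445, p(145)=24908858009, p(146)=27517052599, p(147)=30388671978, p(148)=33549419497, p(149)=37027355200, p(150)=40853235313, p(151)=45060624582, p(152)=49686288421, p(153)=54770336324, p(154)=60356673280, p(155)=66493182097, p(156)=73232243759, p(157)=80630964769, p(158)=88751778802, p(159)=97662728555, p(160)=107438159466, p(161)=118159068427, p(162)=129913904637, p(163)=142798995930, p(164)=156919475295, p(165)=172389800255, p(166)=189334822579, p(167)=207890420102.
Final step: p(168) = p(167) + p(166) - p(163) - p(161) + p(156) + p(153) - p(146) - p(142) + p(133) + p(128) - p(117) - p(111) + p(98) + p(91) - p(76) - p(68) + p(51) + p(42) - p(23) - p(13)
= 207890420102 + 189334822579 - 142798995930 - 118159068427 + 73232243759 + 54770336324 - 27517052599 - 18440293320 + 7346629512 + 4351078600 - 1327710076 - 679903203 + 150198136 + 64112359 - 9289091 - 3087735 + 239943 + 53174 - 1255 - 101
= 228204732751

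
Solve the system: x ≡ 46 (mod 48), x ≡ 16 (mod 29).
190

Using Chinese Remainder Theorem:
M = 48 × 29 = 1392
M1 = 29, M2 = 48
y1 = 29^(-1) mod 48 = 5
y2 = 48^(-1) mod 29 = 26
x = (46×29×5 + 16×48×26) mod 1392 = 190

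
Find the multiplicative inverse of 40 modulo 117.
79

gcd(40, 117) = 1, so the inverse exists.
Extended Euclidean algorithm on (117, 40):
117 = 2 × 40 + 37  ⟹  37 = (1)·117 + (-2)·40
40 = 1 × 37 + 3  ⟹  3 = (-1)·117 + (3)·40
37 = 12 × 3 + 1  ⟹  1 = (13)·117 + (-38)·40
So (-38)·40 ≡ 1 (mod 117), i.e. 40^(-1) ≡ -38 ≡ 79 (mod 117).
Check: 40 × 79 = 3160 ≡ 1 (mod 117)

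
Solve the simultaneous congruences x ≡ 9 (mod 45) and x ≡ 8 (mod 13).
99

Using Chinese Remainder Theorem:
M = 45 × 13 = 585
M1 = 13, M2 = 45
y1 = 13^(-1) mod 45 = 7
y2 = 45^(-1) mod 13 = 11
x = (9×13×7 + 8×45×11) mod 585 = 99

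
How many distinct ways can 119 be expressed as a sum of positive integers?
1653668665

p(n) counts ways to write n as a sum of positive integers (order ignored).
Euler's pentagonal recurrence: p(k) = p(k-1) + p(k-2) - p(k-5) - p(k-7) + p(k-12) + p(k-15) - ... (offsets j(3j∓1)/2, signs ++--, p(0)=1, p(<0)=0).
DP table for k = 0..118: p(0)=1, p(1)=1, p(2)=2, p(3)=3, p(4)=5, p(5)=7, p(6)=11, p(7)=15, p(8)=22, p(9)=30, p(10)=42, p(11)=56, p(12)=77, p(13)=101, p(14)=135, p(15)=176, p(16)=231, p(17)=297, p(18)=385, p(19)=490, p(20)=627, p(21)=792, p(22)=1002, p(23)=1255, p(24)=1575, p(25)=1958, p(26)=2436, p(27)=3010, p(28)=3718, p(29)=4565, p(30)=5604, p(31)=6842, p(32)=8349, p(33)=10143, p(34)=12310, p(35)=14883, p(36)=17977, p(37)=21637, p(38)=26015, p(39)=31185, p(40)=37338, p(41)=44583, p(42)=53174, p(43)=63261, p(44)=75175, p(45)=89134, p(46)=105558, p(47)=124754, p(48)=147273, p(49)=173525, p(50)=204226, p(51)=239943, p(52)=281589, p(53)=329931, p(54)=386155, p(55)=451276, p(56)=526823, p(57)=614154, p(58)=715220, p(59)=831820, p(60)=966467, p(61)=1121505, p(62)=1300156, p(63)=1505499, p(64)=1741630, p(65)=2012558, p(66)=2323520, p(67)=2679689, p(68)=3087735, p(69)=3554345, p(70)=4087968, p(71)=4697205, p(72)=5392783, p(73)=6185689, p(74)=7089500, p(75)=8118264, p(76)=9289091, p(77)=10619863, p(78)=12132164, p(79)=13848650, p(80)=15796476, p(81)=18004327, p(82)=20506255, p(83)=23338469, p(84)=26543660, p(85)=30167357, p(86)=34262962, p(87)=38887673, p(88)=44108109, p(89)=49995925, p(90)=56634173, p(91)=64112359, p(92)=72533807, p(93)=82010177, p(94)=92669720, p(95)=104651419, p(96)=118114304, p(97)=133230930, p(98)=150198136, p(99)=169229875, p(100)=190569292, p(101)=214481126, p(102)=241265379, p(103)=271248950, p(104)=304801365, p(105)=342325709, p(106)=384276336, p(107)=431149389, p(108)=483502844, p(109)=541946240, p(110)=607163746, p(111)=679903203, p(112)=761002156, p(113)=851376628, p(114)=952050665, p(115)=1064144451, p(116)=1188908248, p(117)=1327710076, p(118)=1482074143.
Final step: p(119) = p(118) + p(117) - p(114) - p(112) + p(107) + p(104) - p(97) - p(93) + p(84) + p(79) - p(68) - p(62) + p(49) + p(42) - p(27) - p(19) + p(2)
= 1482074143 + 1327710076 - 952050665 - 761002156 + 431149389 + 304801365 - 133230930 - 82010177 + 26543660 + 13848650 - 3087735 - 1300156 + 173525 + 53174 - 3010 - 490 + 2
= 1653668665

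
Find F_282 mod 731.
434

Matrix identity: Q^n = [[F_(n+1), F_n], [F_n, F_(n-1)]] with Q = [[1,1],[1,0]].
n = 282 = 100011010₂. Square-and-multiply, entries mod 731:
Q^1 = [[1,1],[1,0]]
Q^2 = (Q^1)² = [[2,1],[1,1]]
Q^4 = (Q^2)² = [[5,3],[3,2]]
Q^8 = (Q^4)² = [[34,21],[21,13]]
Q^17 = (Q^8)²·Q = [[391,135],[135,256]]
Q^35 = (Q^17)²·Q = [[408,52],[52,356]]
Q^70 = (Q^35)² = [[307,254],[254,53]]
Q^141 = (Q^70)²·Q = [[203,138],[138,65]]
Q^282 = (Q^141)² = [[311,434],[434,608]]
F_282 mod 731 = Q^282[0][1] = 434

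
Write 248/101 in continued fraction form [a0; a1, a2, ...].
[2; 2, 5, 9]

Euclidean algorithm steps:
248 = 2 × 101 + 46
101 = 2 × 46 + 9
46 = 5 × 9 + 1
9 = 9 × 1 + 0
Continued fraction: [2; 2, 5, 9]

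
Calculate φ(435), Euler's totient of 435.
224

435 = 3 × 5 × 29
φ(n) = n × ∏(1 - 1/p) for each prime p dividing n
φ(435) = 435 × (1 - 1/3) × (1 - 1/5) × (1 - 1/29) = 224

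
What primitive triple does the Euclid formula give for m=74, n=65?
(1251, 9620, 9701)

Euclid's formula: a = m² - n², b = 2mn, c = m² + n²
m = 74, n = 65
a = 74² - 65² = 5476 - 4225 = 1251
b = 2 × 74 × 65 = 9620
c = 74² + 65² = 5476 + 4225 = 9701
Verification: 1251² + 9620² = 1565001 + 92544400 = 94109401 = 9701² ✓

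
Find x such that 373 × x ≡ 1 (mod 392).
165

gcd(373, 392) = 1, so the inverse exists.
Extended Euclidean algorithm on (392, 373):
392 = 1 × 373 + 19  ⟹  19 = (1)·392 + (-1)·373
373 = 19 × 19 + 12  ⟹  12 = (-19)·392 + (20)·373
19 = 1 × 12 + 7  ⟹  7 = (20)·392 + (-21)·373
12 = 1 × 7 + 5  ⟹  5 = (-39)·392 + (41)·373
7 = 1 × 5 + 2  ⟹  2 = (59)·392 + (-62)·373
5 = 2 × 2 + 1  ⟹  1 = (-157)·392 + (165)·373
So (165)·373 ≡ 1 (mod 392), i.e. 373^(-1) ≡ 165 (mod 392).
Check: 373 × 165 = 61545 ≡ 1 (mod 392)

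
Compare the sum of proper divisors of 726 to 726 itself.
abundant

Proper divisors of 726: sum = 1 + 2 + 3 + 6 + 11 + 22 + 33 + 66 + 121 + 242 + 363 = 870
Since 870 > 726, 726 is abundant.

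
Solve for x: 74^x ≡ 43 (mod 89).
63

Baby-step giant-step with step n = ⌈√89⌉ = 10.
Baby steps 74^j mod 89 (j:value) for j=0..9: 0:1, 1:74, 2:47, 3:7, 4:73, 5:62, 6:49, 7:66, 8:78, 9:76.
Giant-step multiplier: 74^(-10) ≡ 74^(88-10) = 74^78 ≡ 21 (mod 89).
Giant steps γ_i = 43·21^i mod 89: γ_0=43, γ_1=13, γ_2=6, γ_3=37, γ_4=65, γ_5=30, γ_6=7 (in table at j=3).
x = i·n + j = 6·10 + 3 = 63.
Check: 74^63 ≡ 43 (mod 89).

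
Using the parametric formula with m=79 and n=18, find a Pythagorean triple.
(5917, 2844, 6565)

Euclid's formula: a = m² - n², b = 2mn, c = m² + n²
m = 79, n = 18
a = 79² - 18² = 6241 - 324 = 5917
b = 2 × 79 × 18 = 2844
c = 79² + 18² = 6241 + 324 = 6565
Verification: 5917² + 2844² = 35010889 + 8088336 = 43099225 = 6565² ✓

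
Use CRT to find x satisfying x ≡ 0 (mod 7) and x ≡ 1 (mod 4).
21

Using Chinese Remainder Theorem:
M = 7 × 4 = 28
M1 = 4, M2 = 7
y1 = 4^(-1) mod 7 = 2
y2 = 7^(-1) mod 4 = 3
x = (0×4×2 + 1×7×3) mod 28 = 21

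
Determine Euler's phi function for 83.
82

83 = 83
φ(n) = n × ∏(1 - 1/p) for each prime p dividing n
φ(83) = 83 × (1 - 1/83) = 82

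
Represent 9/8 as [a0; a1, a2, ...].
[1; 8]

Euclidean algorithm steps:
9 = 1 × 8 + 1
8 = 8 × 1 + 0
Continued fraction: [1; 8]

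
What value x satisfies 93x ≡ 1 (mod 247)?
85

gcd(93, 247) = 1, so the inverse exists.
Extended Euclidean algorithm on (247, 93):
247 = 2 × 93 + 61  ⟹  61 = (1)·247 + (-2)·93
93 = 1 × 61 + 32  ⟹  32 = (-1)·247 + (3)·93
61 = 1 × 32 + 29  ⟹  29 = (2)·247 + (-5)·93
32 = 1 × 29 + 3  ⟹  3 = (-3)·247 + (8)·93
29 = 9 × 3 + 2  ⟹  2 = (29)·247 + (-77)·93
3 = 1 × 2 + 1  ⟹  1 = (-32)·247 + (85)·93
So (85)·93 ≡ 1 (mod 247), i.e. 93^(-1) ≡ 85 (mod 247).
Check: 93 × 85 = 7905 ≡ 1 (mod 247)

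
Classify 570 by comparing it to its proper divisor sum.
abundant

Proper divisors of 570: sum = 1 + 2 + 3 + 5 + 6 + 10 + 15 + 19 + 30 + 38 + 57 + 95 + 114 + 190 + 285 = 870
Since 870 > 570, 570 is abundant.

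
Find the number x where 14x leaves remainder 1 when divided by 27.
2

gcd(14, 27) = 1, so the inverse exists.
Extended Euclidean algorithm on (27, 14):
27 = 1 × 14 + 13  ⟹  13 = (1)·27 + (-1)·14
14 = 1 × 13 + 1  ⟹  1 = (-1)·27 + (2)·14
So (2)·14 ≡ 1 (mod 27), i.e. 14^(-1) ≡ 2 (mod 27).
Check: 14 × 2 = 28 ≡ 1 (mod 27)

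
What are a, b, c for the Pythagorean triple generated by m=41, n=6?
(1645, 492, 1717)

Euclid's formula: a = m² - n², b = 2mn, c = m² + n²
m = 41, n = 6
a = 41² - 6² = 1681 - 36 = 1645
b = 2 × 41 × 6 = 492
c = 41² + 6² = 1681 + 36 = 1717
Verification: 1645² + 492² = 2706025 + 242064 = 2948089 = 1717² ✓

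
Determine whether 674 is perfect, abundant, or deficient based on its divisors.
deficient

Proper divisors of 674: sum = 1 + 2 + 337 = 340
Since 340 < 674, 674 is deficient.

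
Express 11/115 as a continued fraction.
[0; 10, 2, 5]

Euclidean algorithm steps:
11 = 0 × 115 + 11
115 = 10 × 11 + 5
11 = 2 × 5 + 1
5 = 5 × 1 + 0
Continued fraction: [0; 10, 2, 5]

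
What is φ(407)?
360

407 = 11 × 37
φ(n) = n × ∏(1 - 1/p) for each prime p dividing n
φ(407) = 407 × (1 - 1/11) × (1 - 1/37) = 360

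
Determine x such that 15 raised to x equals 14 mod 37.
33

Baby-step giant-step with step n = ⌈√37⌉ = 7.
Baby steps 15^j mod 37 (j:value) for j=0..6: 0:1, 1:15, 2:3, 3:8, 4:9, 5:24, 6:27.
Giant-step multiplier: 15^(-7) ≡ 15^(36-7) = 15^29 ≡ 18 (mod 37).
Giant steps γ_i = 14·18^i mod 37: γ_0=14, γ_1=30, γ_2=22, γ_3=26, γ_4=24 (in table at j=5).
x = i·n + j = 4·7 + 5 = 33.
Check: 15^33 ≡ 14 (mod 37).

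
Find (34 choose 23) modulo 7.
4

Using Lucas' theorem:
Write n=34 and k=23 in base 7:
n in base 7: [4, 6]
k in base 7: [3, 2]
C(34,23) mod 7 = ∏ C(n_i, k_i) mod 7
Digit binomials (mod 7): C(4,3) = 4; C(6,2) = 15 ≡ 1
Product: 4 × 1 = 4 ≡ 4 (mod 7)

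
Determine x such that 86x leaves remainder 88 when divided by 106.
x ≡ 38 (mod 53)

gcd(86, 106) = 2, which divides 88, so solutions exist.
Divide through by 2: 43x ≡ 44 (mod 53).
Find 43^(-1) mod 53 by the extended Euclidean algorithm:
53 = 1 × 43 + 10  ⟹  10 = (1)·53 + (-1)·43
43 = 4 × 10 + 3  ⟹  3 = (-4)·53 + (5)·43
10 = 3 × 3 + 1  ⟹  1 = (13)·53 + (-16)·43
So (-16)·43 ≡ 1 (mod 53), i.e. 43^(-1) ≡ -16 ≡ 37 (mod 53).
x ≡ 37 × 44 = 1628 ≡ 38 (mod 53).
Check: 86 × 38 = 3268 ≡ 88 (mod 106).
x ≡ 38 (mod 53), giving 2 solutions mod 106.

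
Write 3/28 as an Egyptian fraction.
1/10 + 1/140

Greedy algorithm:
3/28: ceiling(28/3) = 10, use 1/10
1/140: ceiling(140/1) = 140, use 1/140
Result: 3/28 = 1/10 + 1/140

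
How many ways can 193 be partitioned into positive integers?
2168627105469

p(n) counts ways to write n as a sum of positive integers (order ignored).
Euler's pentagonal recurrence: p(k) = p(k-1) + p(k-2) - p(k-5) - p(k-7) + p(k-12) + p(k-15) - ... (offsets j(3j∓1)/2, signs ++--, p(0)=1, p(<0)=0).
DP table for k = 0..192: p(0)=1, p(1)=1, p(2)=2, p(3)=3, p(4)=5, p(5)=7, p(6)=11, p(7)=15, p(8)=22, p(9)=30, p(10)=42, p(11)=56, p(12)=77, p(13)=101, p(14)=135, p(15)=176, p(16)=231, p(17)=297, p(18)=385, p(19)=490, p(20)=627, p(21)=792, p(22)=1002, p(23)=1255, p(24)=1575, p(25)=1958, p(26)=2436, p(27)=3010, p(28)=3718, p(29)=4565, p(30)=5604, p(31)=6842, p(32)=8349, p(33)=10143, p(34)=12310, p(35)=14883, p(36)=17977, p(37)=21637, p(38)=26015, p(39)=31185, p(40)=37338, p(41)=44583, p(42)=53174, p(43)=63261, p(44)=75175, p(45)=89134, p(46)=105558, p(47)=124754, p(48)=147273, p(49)=173525, p(50)=204226, p(51)=239943, p(52)=281589, p(53)=329931, p(54)=386155, p(55)=451276, p(56)=526823, p(57)=614154, p(58)=715220, p(59)=831820, p(60)=966467, p(61)=1121505, p(62)=1300156, p(63)=1505499, p(64)=1741630, p(65)=2012558, p(66)=2323520, p(67)=2679689, p(68)=3087735, p(69)=3554345, p(70)=4087968, p(71)=4697205, p(72)=5392783, p(73)=6185689, p(74)=7089500, p(75)=8118264, p(76)=9289091, p(77)=10619863, p(78)=12132164, p(79)=13848650, p(80)=15796476, p(81)=18004327, p(82)=20506255, p(83)=23338469, p(84)=26543660, p(85)=30167357, p(86)=34262962, p(87)=38887673, p(88)=44108109, p(89)=49995925, p(90)=56634173, p(91)=64112359, p(92)=72533807, p(93)=82010177, p(94)=92669720, p(95)=104651419, p(96)=118114304, p(97)=133230930, p(98)=150198136, p(99)=169229875, p(100)=190569292, p(101)=214481126, p(102)=241265379, p(103)=271248950, p(104)=304801365, p(105)=342325709, p(106)=384276336, p(107)=431149389, p(108)=483502844, p(109)=541946240, p(110)=607163746, p(111)=679903203, p(112)=761002156, p(113)=851376628, p(114)=952050665, p(115)=1064144451, p(116)=1188908248, p(117)=1327710076, p(118)=1482074143, p(119)=1653668665, p(120)=1844349560, p(121)=2056148051, p(122)=2291320912, p(123)=2552338241, p(124)=2841940500, p(125)=3163127352, p(126)=3519222692, p(127)=3913864295, p(128)=4351078600, p(129)=4835271870, p(130)=5371315400, p(131)=5964539504, p(132)=6620830889, p(133)=7346629512, p(134)=8149040695, p(135)=9035836076, p(136)=10015581680, p(137)=11097645016, p(138)=12292341831, p(139)=13610949895, p(140)=15065878135, p(141)=16670689208, p(142)=18440293320, p(143)=20390982757, p(144)=22540654445, p(145)=24908858009, p(146)=27517052599, p(147)=30388671978, p(148)=33549419497, p(149)=37027355200, p(150)=40853235313, p(151)=45060624582, p(152)=49686288421, p(153)=54770336324, p(154)=60356673280, p(155)=66493182097, p(156)=73232243759, p(157)=80630964769, p(158)=88751778802, p(159)=97662728555, p(160)=107438159466, p(161)=118159068427, p(162)=129913904637, p(163)=142798995930, p(164)=156919475295, p(165)=172389800255, p(166)=189334822579, p(167)=207890420102, p(168)=228204732751, p(169)=250438925115, p(170)=274768617130, p(171)=301384802048, p(172)=330495499613, p(173)=362326859895, p(174)=397125074750, p(175)=435157697830, p(176)=476715857290, p(177)=522115831195, p(178)=571701605655, p(179)=625846753120, p(180)=684957390936, p(181)=749474411781, p(182)=819876908323, p(183)=896684817527, p(184)=980462880430, p(185)=1071823774337, p(186)=1171432692373, p(187)=1280011042268, p(188)=1398341745571, p(189)=1527273599625, p(190)=1667727404093, p(191)=1820701100652, p(192)=1987276856363.
Final step: p(193) = p(192) + p(191) - p(188) - p(186) + p(181) + p(178) - p(171) - p(167) + p(158) + p(153) - p(142) - p(136) + p(123) + p(116) - p(101) - p(93) + p(76) + p(67) - p(48) - p(38) + p(17) + p(6)
= 1987276856363 + 1820701100652 - 1398341745571 - 1171432692373 + 749474411781 + 571701605655 - 301384802048 - 207890420102 + 88751778802 + 54770336324 - 18440293320 - 10015581680 + 2552338241 + 1188908248 - 214481126 - 82010177 + 9289091 + 2679689 - 147273 - 26015 + 297 + 11
= 2168627105469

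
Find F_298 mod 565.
444

Matrix identity: Q^n = [[F_(n+1), F_n], [F_n, F_(n-1)]] with Q = [[1,1],[1,0]].
n = 298 = 100101010₂. Square-and-multiply, entries mod 565:
Q^1 = [[1,1],[1,0]]
Q^2 = (Q^1)² = [[2,1],[1,1]]
Q^4 = (Q^2)² = [[5,3],[3,2]]
Q^9 = (Q^4)²·Q = [[55,34],[34,21]]
Q^18 = (Q^9)² = [[226,324],[324,467]]
Q^37 = (Q^18)²·Q = [[339,112],[112,227]]
Q^74 = (Q^37)² = [[340,112],[112,228]]
Q^149 = (Q^74)²·Q = [[225,454],[454,336]]
Q^298 = (Q^149)² = [[231,444],[444,352]]
F_298 mod 565 = Q^298[0][1] = 444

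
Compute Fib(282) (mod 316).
304

Matrix identity: Q^n = [[F_(n+1), F_n], [F_n, F_(n-1)]] with Q = [[1,1],[1,0]].
n = 282 = 100011010₂. Square-and-multiply, entries mod 316:
Q^1 = [[1,1],[1,0]]
Q^2 = (Q^1)² = [[2,1],[1,1]]
Q^4 = (Q^2)² = [[5,3],[3,2]]
Q^8 = (Q^4)² = [[34,21],[21,13]]
Q^17 = (Q^8)²·Q = [[56,17],[17,39]]
Q^35 = (Q^17)²·Q = [[300,265],[265,35]]
Q^70 = (Q^35)² = [[13,295],[295,34]]
Q^141 = (Q^70)²·Q = [[255,294],[294,277]]
Q^282 = (Q^141)² = [[97,304],[304,109]]
F_282 mod 316 = Q^282[0][1] = 304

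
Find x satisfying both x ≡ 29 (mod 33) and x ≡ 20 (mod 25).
95

Using Chinese Remainder Theorem:
M = 33 × 25 = 825
M1 = 25, M2 = 33
y1 = 25^(-1) mod 33 = 4
y2 = 33^(-1) mod 25 = 22
x = (29×25×4 + 20×33×22) mod 825 = 95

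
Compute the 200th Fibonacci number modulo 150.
75

Matrix identity: Q^n = [[F_(n+1), F_n], [F_n, F_(n-1)]] with Q = [[1,1],[1,0]].
n = 200 = 11001000₂. Square-and-multiply, entries mod 150:
Q^1 = [[1,1],[1,0]]
Q^3 = (Q^1)²·Q = [[3,2],[2,1]]
Q^6 = (Q^3)² = [[13,8],[8,5]]
Q^12 = (Q^6)² = [[83,144],[144,89]]
Q^25 = (Q^12)²·Q = [[43,25],[25,18]]
Q^50 = (Q^25)² = [[74,25],[25,49]]
Q^100 = (Q^50)² = [[101,75],[75,26]]
Q^200 = (Q^100)² = [[76,75],[75,1]]
F_200 mod 150 = Q^200[0][1] = 75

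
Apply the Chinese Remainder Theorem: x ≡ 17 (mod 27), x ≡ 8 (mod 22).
206

Using Chinese Remainder Theorem:
M = 27 × 22 = 594
M1 = 22, M2 = 27
y1 = 22^(-1) mod 27 = 16
y2 = 27^(-1) mod 22 = 9
x = (17×22×16 + 8×27×9) mod 594 = 206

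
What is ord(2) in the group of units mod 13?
12

13 is prime, so ord(2) divides φ(13) = 12.
Divisors of 12: 1, 2, 3, 4, 6, 12.
Repeated squaring: 2^1 ≡ 2, 2^2 ≡ 4, 2^4 ≡ 3, 2^8 ≡ 9 (mod 13).
Test 2^d mod 13 for each divisor d in increasing order:
2^1 ≡ 2
2^2 ≡ 4
2^3 = 2^2·2^1 ≡ 8
2^4 ≡ 3
2^6 = 2^4·2^2 ≡ 12
2^12 = 2^8·2^4 ≡ 1  ← first divisor giving 1
The order is 12.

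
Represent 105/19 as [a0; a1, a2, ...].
[5; 1, 1, 9]

Euclidean algorithm steps:
105 = 5 × 19 + 10
19 = 1 × 10 + 9
10 = 1 × 9 + 1
9 = 9 × 1 + 0
Continued fraction: [5; 1, 1, 9]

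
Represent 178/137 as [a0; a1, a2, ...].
[1; 3, 2, 1, 13]

Euclidean algorithm steps:
178 = 1 × 137 + 41
137 = 3 × 41 + 14
41 = 2 × 14 + 13
14 = 1 × 13 + 1
13 = 13 × 1 + 0
Continued fraction: [1; 3, 2, 1, 13]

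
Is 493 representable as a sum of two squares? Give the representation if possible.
3² + 22² (a=3, b=22)

Factorization: 493 = 17 × 29
By Fermat: n is sum of two squares iff every prime p ≡ 3 (mod 4) appears to even power.
All primes ≡ 3 (mod 4) appear to even power.
Search a = 0, 1, 2, … for 493 - a² a perfect square: first hit at a = 3: 493 - 9 = 484 = 22².
493 = 3² + 22² = 9 + 484 ✓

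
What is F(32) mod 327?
162

Matrix identity: Q^n = [[F_(n+1), F_n], [F_n, F_(n-1)]] with Q = [[1,1],[1,0]].
n = 32 = 100000₂. Square-and-multiply, entries mod 327:
Q^1 = [[1,1],[1,0]]
Q^2 = (Q^1)² = [[2,1],[1,1]]
Q^4 = (Q^2)² = [[5,3],[3,2]]
Q^8 = (Q^4)² = [[34,21],[21,13]]
Q^16 = (Q^8)² = [[289,6],[6,283]]
Q^32 = (Q^16)² = [[172,162],[162,10]]
F_32 mod 327 = Q^32[0][1] = 162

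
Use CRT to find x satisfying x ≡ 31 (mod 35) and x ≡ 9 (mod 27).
171

Using Chinese Remainder Theorem:
M = 35 × 27 = 945
M1 = 27, M2 = 35
y1 = 27^(-1) mod 35 = 13
y2 = 35^(-1) mod 27 = 17
x = (31×27×13 + 9×35×17) mod 945 = 171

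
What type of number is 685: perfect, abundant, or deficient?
deficient

Proper divisors of 685: sum = 1 + 5 + 137 = 143
Since 143 < 685, 685 is deficient.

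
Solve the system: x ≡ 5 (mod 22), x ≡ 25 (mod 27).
511

Using Chinese Remainder Theorem:
M = 22 × 27 = 594
M1 = 27, M2 = 22
y1 = 27^(-1) mod 22 = 9
y2 = 22^(-1) mod 27 = 16
x = (5×27×9 + 25×22×16) mod 594 = 511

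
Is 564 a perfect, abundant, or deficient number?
abundant

Proper divisors of 564: sum = 1 + 2 + 3 + 4 + 6 + 12 + 47 + 94 + 141 + 188 + 282 = 780
Since 780 > 564, 564 is abundant.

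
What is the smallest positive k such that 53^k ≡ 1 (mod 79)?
78

79 is prime, so ord(53) divides φ(79) = 78.
Divisors of 78: 1, 2, 3, 6, 13, 26, 39, 78.
Repeated squaring: 53^1 ≡ 53, 53^2 ≡ 44, 53^4 ≡ 40, 53^8 ≡ 20, 53^16 ≡ 5, 53^32 ≡ 25, 53^64 ≡ 72 (mod 79).
Test 53^d mod 79 for each divisor d in increasing order:
53^1 ≡ 53
53^2 ≡ 44
53^3 = 53^2·53^1 ≡ 41
53^6 = 53^4·53^2 ≡ 22
53^13 = 53^8·53^4·53^1 ≡ 56
53^26 = 53^16·53^8·53^2 ≡ 55
53^39 = 53^32·53^4·53^2·53^1 ≡ 78
53^78 = 53^64·53^8·53^4·53^2 ≡ 1  ← first divisor giving 1
The order is 78.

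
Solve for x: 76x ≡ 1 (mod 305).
301

gcd(76, 305) = 1, so the inverse exists.
Extended Euclidean algorithm on (305, 76):
305 = 4 × 76 + 1  ⟹  1 = (1)·305 + (-4)·76
So (-4)·76 ≡ 1 (mod 305), i.e. 76^(-1) ≡ -4 ≡ 301 (mod 305).
Check: 76 × 301 = 22876 ≡ 1 (mod 305)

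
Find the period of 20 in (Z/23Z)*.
22

23 is prime, so ord(20) divides φ(23) = 22.
Divisors of 22: 1, 2, 11, 22.
Repeated squaring: 20^1 ≡ 20, 20^2 ≡ 9, 20^4 ≡ 12, 20^8 ≡ 6, 20^16 ≡ 13 (mod 23).
Test 20^d mod 23 for each divisor d in increasing order:
20^1 ≡ 20
20^2 ≡ 9
20^11 = 20^8·20^2·20^1 ≡ 22
20^22 = 20^16·20^4·20^2 ≡ 1  ← first divisor giving 1
The order is 22.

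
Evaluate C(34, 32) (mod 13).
2

Using Lucas' theorem:
Write n=34 and k=32 in base 13:
n in base 13: [2, 8]
k in base 13: [2, 6]
C(34,32) mod 13 = ∏ C(n_i, k_i) mod 13
Digit binomials (mod 13): C(2,2) = 1; C(8,6) = 28 ≡ 2
Product: 1 × 2 = 2 ≡ 2 (mod 13)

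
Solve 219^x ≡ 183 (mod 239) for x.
62

Baby-step giant-step with step n = ⌈√239⌉ = 16.
Baby steps 219^j mod 239 (j:value) for j=0..15: 0:1, 1:219, 2:161, 3:126, 4:109, 5:210, 6:102, 7:111, 8:170, 9:185, 10:124, 11:149, 12:127, 13:89, 14:132, 15:228.
Giant-step multiplier: 219^(-16) ≡ 219^(238-16) = 219^222 ≡ 88 (mod 239).
Giant steps γ_i = 183·88^i mod 239: γ_0=183, γ_1=91, γ_2=121, γ_3=132 (in table at j=14).
x = i·n + j = 3·16 + 14 = 62.
Check: 219^62 ≡ 183 (mod 239).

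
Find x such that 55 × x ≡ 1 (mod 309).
118

gcd(55, 309) = 1, so the inverse exists.
Extended Euclidean algorithm on (309, 55):
309 = 5 × 55 + 34  ⟹  34 = (1)·309 + (-5)·55
55 = 1 × 34 + 21  ⟹  21 = (-1)·309 + (6)·55
34 = 1 × 21 + 13  ⟹  13 = (2)·309 + (-11)·55
21 = 1 × 13 + 8  ⟹  8 = (-3)·309 + (17)·55
13 = 1 × 8 + 5  ⟹  5 = (5)·309 + (-28)·55
8 = 1 × 5 + 3  ⟹  3 = (-8)·309 + (45)·55
5 = 1 × 3 + 2  ⟹  2 = (13)·309 + (-73)·55
3 = 1 × 2 + 1  ⟹  1 = (-21)·309 + (118)·55
So (118)·55 ≡ 1 (mod 309), i.e. 55^(-1) ≡ 118 (mod 309).
Check: 55 × 118 = 6490 ≡ 1 (mod 309)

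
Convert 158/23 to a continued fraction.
[6; 1, 6, 1, 2]

Euclidean algorithm steps:
158 = 6 × 23 + 20
23 = 1 × 20 + 3
20 = 6 × 3 + 2
3 = 1 × 2 + 1
2 = 2 × 1 + 0
Continued fraction: [6; 1, 6, 1, 2]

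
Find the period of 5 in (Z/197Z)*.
196

197 is prime, so ord(5) divides φ(197) = 196.
Divisors of 196: 1, 2, 4, 7, 14, 28, 49, 98, 196.
Repeated squaring: 5^1 ≡ 5, 5^2 ≡ 25, 5^4 ≡ 34, 5^8 ≡ 171, 5^16 ≡ 85, 5^32 ≡ 133, 5^64 ≡ 156, 5^128 ≡ 105 (mod 197).
Test 5^d mod 197 for each divisor d in increasing order:
5^1 ≡ 5
5^2 ≡ 25
5^4 ≡ 34
5^7 = 5^4·5^2·5^1 ≡ 113
5^14 = 5^8·5^4·5^2 ≡ 161
5^28 = 5^16·5^8·5^4 ≡ 114
5^49 = 5^32·5^16·5^1 ≡ 183
5^98 = 5^64·5^32·5^2 ≡ 196
5^196 = 5^128·5^64·5^4 ≡ 1  ← first divisor giving 1
The order is 196.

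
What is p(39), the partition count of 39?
31185

p(n) counts ways to write n as a sum of positive integers (order ignored).
Euler's pentagonal recurrence: p(k) = p(k-1) + p(k-2) - p(k-5) - p(k-7) + p(k-12) + p(k-15) - ... (offsets j(3j∓1)/2, signs ++--, p(0)=1, p(<0)=0).
DP table for k = 0..38: p(0)=1, p(1)=1, p(2)=2, p(3)=3, p(4)=5, p(5)=7, p(6)=11, p(7)=15, p(8)=22, p(9)=30, p(10)=42, p(11)=56, p(12)=77, p(13)=101, p(14)=135, p(15)=176, p(16)=231, p(17)=297, p(18)=385, p(19)=490, p(20)=627, p(21)=792, p(22)=1002, p(23)=1255, p(24)=1575, p(25)=1958, p(26)=2436, p(27)=3010, p(28)=3718, p(29)=4565, p(30)=5604, p(31)=6842, p(32)=8349, p(33)=10143, p(34)=12310, p(35)=14883, p(36)=17977, p(37)=21637, p(38)=26015.
Final step: p(39) = p(38) + p(37) - p(34) - p(32) + p(27) + p(24) - p(17) - p(13) + p(4)
= 26015 + 21637 - 12310 - 8349 + 3010 + 1575 - 297 - 101 + 5
= 31185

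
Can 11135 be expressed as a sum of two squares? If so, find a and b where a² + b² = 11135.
Not possible

Factorization: 11135 = 5 × 17 × 131
By Fermat: n is sum of two squares iff every prime p ≡ 3 (mod 4) appears to even power.
Prime(s) ≡ 3 (mod 4) with odd exponent: [(131, 1)]
Therefore 11135 cannot be expressed as a² + b².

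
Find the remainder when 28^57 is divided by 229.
122

Repeated squaring. Binary of 57 = 111001.
28^1 ≡ 28 (mod 229); 28^2 ≡ 97 (mod 229); 28^4 ≡ 20 (mod 229); 28^8 ≡ 171 (mod 229); 28^16 ≡ 158 (mod 229); 28^32 ≡ 3 (mod 229)
28^57 = 28^1 × 28^8 × 28^16 × 28^32 ≡ 122 (mod 229)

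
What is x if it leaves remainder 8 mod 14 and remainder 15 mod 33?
246

Using Chinese Remainder Theorem:
M = 14 × 33 = 462
M1 = 33, M2 = 14
y1 = 33^(-1) mod 14 = 3
y2 = 14^(-1) mod 33 = 26
x = (8×33×3 + 15×14×26) mod 462 = 246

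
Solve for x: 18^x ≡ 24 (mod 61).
33

Baby-step giant-step with step n = ⌈√61⌉ = 8.
Baby steps 18^j mod 61 (j:value) for j=0..7: 0:1, 1:18, 2:19, 3:37, 4:56, 5:32, 6:27, 7:59.
Giant-step multiplier: 18^(-8) ≡ 18^(60-8) = 18^52 ≡ 22 (mod 61).
Giant steps γ_i = 24·22^i mod 61: γ_0=24, γ_1=40, γ_2=26, γ_3=23, γ_4=18 (in table at j=1).
x = i·n + j = 4·8 + 1 = 33.
Check: 18^33 ≡ 24 (mod 61).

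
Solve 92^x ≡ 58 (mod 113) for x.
5

Baby-step giant-step with step n = ⌈√113⌉ = 11.
Baby steps 92^j mod 113 (j:value) for j=0..10: 0:1, 1:92, 2:102, 3:5, 4:8, 5:58, 6:25, 7:40, 8:64, 9:12, 10:87.
h = 58 is already in the table at j=5, so x = 5.
Check: 92^5 ≡ 58 (mod 113).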